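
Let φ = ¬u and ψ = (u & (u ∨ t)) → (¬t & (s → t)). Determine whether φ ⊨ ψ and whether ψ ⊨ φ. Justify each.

The forward direction holds; the converse fails.

(→) Assume the antecedent. If t is true, the antecedent forces (t = T, u = F, s = F) or (t = T, u = F, s = T), and (u & (u ∨ t)) → (¬t & (s → t)) holds there. If t is false, the antecedent forces (t = F, u = F, s = F) or (t = F, u = F, s = T), and (u & (u ∨ t)) → (¬t & (s → t)) holds there. Either way (u & (u ∨ t)) → (¬t & (s → t)) holds.

(←) This fails. Under t = F, u = T, s = F, the left side is false but the right side is true.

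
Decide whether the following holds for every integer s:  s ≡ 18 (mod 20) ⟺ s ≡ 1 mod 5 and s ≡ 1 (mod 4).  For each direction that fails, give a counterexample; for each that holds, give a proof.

Forward direction. This fails: s = 18 gives 18 ≡ 18 (mod 20) but 18 ≡ 3 (mod 5), so the conjunction on the right does not hold.

Converse. This fails: s = 1 satisfies both congruences on the right (1 ≡ 1 mod 5 and 1 ≡ 1 mod 4) yet 1 ≡ 1 (mod 20), not 18.

Neither direction holds.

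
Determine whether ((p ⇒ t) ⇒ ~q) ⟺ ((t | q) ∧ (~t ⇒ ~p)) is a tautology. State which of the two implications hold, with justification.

(→) This fails. Under q = F, t = F, p = F, the left side is true but the right side is false.

(←) This fails. Under q = T, t = F, p = F, the left side is false but the right side is true.

(⇒) fails and (⇐) fails.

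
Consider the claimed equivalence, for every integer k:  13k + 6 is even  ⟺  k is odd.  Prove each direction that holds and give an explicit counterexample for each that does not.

Neither implication holds.

[⇒] This fails: k = 6 gives 13k + 6 = 84, which is even, but 6 is even, not odd.

[⇐] This also fails: k = 5 is odd, but 13k + 6 = 71 is odd, not even.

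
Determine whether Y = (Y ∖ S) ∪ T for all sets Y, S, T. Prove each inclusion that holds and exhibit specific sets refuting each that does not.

(⊆) fails and (⊇) fails.

(⟹) This inclusion fails. Take Y = {1}, S = {1}, T = ∅; then 1 ∈ Y but 1 ∉ (Y ∖ S) ∪ T.

(⟸) This inclusion fails. Take Y = ∅, S = ∅, T = {1}; then 1 ∈ (Y ∖ S) ∪ T but 1 ∉ Y.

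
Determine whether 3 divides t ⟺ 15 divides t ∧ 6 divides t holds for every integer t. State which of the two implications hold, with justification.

The forward direction fails; the converse holds.

(←) Suppose 15 ∣ t and 6 ∣ t. Any common multiple of 15 and 6 is a multiple of their lcm; here lcm(15, 6) = 15·6/gcd(15, 6) = 90/3 = 30, so 30 ∣ t. Since 3 ∣ 30, it follows that 3 ∣ t.

(→) This fails: take t = 3. Certainly 3 ∣ 3, but 15 ∤ 3.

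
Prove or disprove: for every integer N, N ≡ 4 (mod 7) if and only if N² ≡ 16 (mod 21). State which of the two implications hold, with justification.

(⟹) This fails: take N = 18. Then 18 ≡ 4 (mod 7), but 18² = 324 ≡ 9 (mod 21), not 16.

(⟸) This fails: take N = 10. Then 10² = 100 ≡ 16 (mod 21), yet 10 ≡ 3 (mod 7), not 4.

Neither direction holds.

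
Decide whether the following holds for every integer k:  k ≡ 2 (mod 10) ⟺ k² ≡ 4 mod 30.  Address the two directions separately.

Both directions fail.

(⇒) This fails: take k = 12. Then 12 ≡ 2 (mod 10), but 12² = 144 ≡ 24 (mod 30), not 4.

(⇐) This fails: take k = 8. Then 8² = 64 ≡ 4 (mod 30), yet 8 ≡ 8 (mod 10), not 2.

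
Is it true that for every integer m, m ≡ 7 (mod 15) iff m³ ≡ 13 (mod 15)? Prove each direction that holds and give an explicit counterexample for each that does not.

Forward direction. Suppose m ≡ 7 (mod 15). Write m = 15j + 7. Then (15j + 7)³ = 3375j³ + 4725j² + 2205j + 343 = 15(225j³ + 315j² + 147j + 22) + 13, so m³ ≡ 13 (mod 15).

Converse. Suppose m³ ≡ 13 (mod 15). The only residue r in {0, …, 14} with r³ ≡ 13 (mod 15) is r = 7, so m ≡ 7 (mod 15).

Both directions hold.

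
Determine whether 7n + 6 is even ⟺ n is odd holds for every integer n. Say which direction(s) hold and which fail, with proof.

Neither direction holds.

Forward direction. This fails: n = 6 gives 7n + 6 = 48, which is even, but 6 is even, not odd.

Converse. This also fails: n = 3 is odd, but 7n + 6 = 27 is odd, not even.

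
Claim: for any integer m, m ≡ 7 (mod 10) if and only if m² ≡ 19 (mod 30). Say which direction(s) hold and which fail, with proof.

(⟹) This fails: take m = 27. Then 27 ≡ 7 (mod 10), but 27² = 729 ≡ 9 (mod 30), not 19.

(⟸) This fails: take m = 13. Then 13² = 169 ≡ 19 (mod 30), yet 13 ≡ 3 (mod 10), not 7.

Neither implication holds.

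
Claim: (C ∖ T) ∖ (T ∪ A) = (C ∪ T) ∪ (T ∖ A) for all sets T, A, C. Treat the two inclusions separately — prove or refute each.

(⟹) Let x ∈ (C ∖ T) ∖ (T ∪ A). Then x ∈ C and x ∉ T, A, from which x ∈ (C ∪ T) ∪ (T ∖ A).

(⟸) This inclusion fails. Take T = {1}, A = ∅, C = ∅; then 1 ∈ (C ∪ T) ∪ (T ∖ A) but 1 ∉ (C ∖ T) ∖ (T ∪ A).

Only the forward inclusion holds.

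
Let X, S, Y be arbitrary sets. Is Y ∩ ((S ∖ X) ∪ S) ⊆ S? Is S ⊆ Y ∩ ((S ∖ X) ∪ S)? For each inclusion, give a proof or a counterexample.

(⊆) holds; (⊇) fails.

Forward inclusion. Let x ∈ Y ∩ ((S ∖ X) ∪ S). Then either x ∈ S ∩ Y and x ∉ X; or x ∈ X ∩ S ∩ Y. In each case x ∈ S, so Y ∩ ((S ∖ X) ∪ S) ⊆ S.

Reverse inclusion. This inclusion fails. Take X = ∅, S = {1}, Y = ∅; then 1 ∈ S but 1 ∉ Y ∩ ((S ∖ X) ∪ S).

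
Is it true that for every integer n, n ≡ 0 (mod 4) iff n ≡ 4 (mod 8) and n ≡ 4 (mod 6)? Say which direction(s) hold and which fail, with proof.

(⇒) fails; (⇐) holds.

Forward direction. This fails: n = 0 gives 0 ≡ 0 (mod 4) but 0 ≡ 0 (mod 8), so the conjunction on the right does not hold.

Converse. If n ≡ 4 (mod 8) and n ≡ 4 (mod 6), then by the Chinese remainder theorem n ≡ 4 (mod 24). Since 4 ≡ 0 (mod 4) and 4 ∣ 24, we get n ≡ 0 (mod 4).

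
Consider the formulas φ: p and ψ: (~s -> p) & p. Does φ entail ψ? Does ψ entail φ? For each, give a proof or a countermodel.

Forward direction. Assume the antecedent. If p is true, (~s -> p) & p reduces to true regardless of the other variables. If p is false, the antecedent cannot hold. Either way (~s -> p) & p holds.

Converse. Assume the antecedent. If p is true, p reduces to true regardless of the other variables. If p is false, the antecedent cannot hold. Either way p holds.

The biconditional holds.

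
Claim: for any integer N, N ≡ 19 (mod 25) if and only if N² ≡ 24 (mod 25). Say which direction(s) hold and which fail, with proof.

(⇒) This fails: take N = 19. Then 19 ≡ 19 (mod 25), but 19² = 361 ≡ 11 (mod 25), not 24.

(⇐) This fails: take N = 7. Then 7² = 49 ≡ 24 (mod 25), yet 7 ≡ 7 (mod 25), not 19.

Neither implication holds.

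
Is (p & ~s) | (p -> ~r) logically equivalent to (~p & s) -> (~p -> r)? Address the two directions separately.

Neither direction holds.

(⟹) This fails. Under r = F, p = F, s = T, the left side is true but the right side is false.

(⟸) This fails. Under r = T, p = T, s = T, the left side is false but the right side is true.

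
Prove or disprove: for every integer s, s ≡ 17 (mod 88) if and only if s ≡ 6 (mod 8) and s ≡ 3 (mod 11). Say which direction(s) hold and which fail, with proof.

Both directions fail.

Forward direction. This fails: s = 17 gives 17 ≡ 17 (mod 88) but 17 ≡ 1 (mod 8), so the conjunction on the right does not hold.

Converse. This fails: s = 14 satisfies both congruences on the right (14 ≡ 6 mod 8 and 14 ≡ 3 mod 11) yet 14 ≡ 14 (mod 88), not 17.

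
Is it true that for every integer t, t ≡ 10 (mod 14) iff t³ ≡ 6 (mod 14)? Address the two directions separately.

[⇒] Suppose t ≡ 10 (mod 14). Write t = 14j + 10. Then (14j + 10)³ = 2744j³ + 5880j² + 4200j + 1000 = 14(196j³ + 420j² + 300j + 71) + 6, so t³ ≡ 6 (mod 14).

[⇐] This fails: take t = 6. Then 6³ = 216 ≡ 6 (mod 14), yet 6 ≡ 6 (mod 14), not 10.

The forward direction holds; the converse fails.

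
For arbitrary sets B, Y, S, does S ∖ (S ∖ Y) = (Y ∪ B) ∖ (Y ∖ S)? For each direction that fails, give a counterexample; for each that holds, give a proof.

(⟸) This inclusion fails. Take B = {1}, Y = ∅, S = ∅; then 1 ∈ (Y ∪ B) ∖ (Y ∖ S) but 1 ∉ S ∖ (S ∖ Y).

(⟹) Let x ∈ S ∖ (S ∖ Y). Then either x ∈ Y ∩ S and x ∉ B; or x ∈ B ∩ Y ∩ S. In each case x ∈ (Y ∪ B) ∖ (Y ∖ S), so S ∖ (S ∖ Y) ⊆ (Y ∪ B) ∖ (Y ∖ S).

The sets are not equal: only the forward inclusion holds.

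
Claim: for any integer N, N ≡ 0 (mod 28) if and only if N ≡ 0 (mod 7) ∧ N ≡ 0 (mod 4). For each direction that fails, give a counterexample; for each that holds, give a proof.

(⟹) Suppose N ≡ 0 (mod 28); write N = 28j + 0. Since 7 ∣ 28, reducing mod 7 gives N ≡ 0 (mod 7); since 4 ∣ 28, reducing mod 4 gives N ≡ 0 (mod 4).

(⟸) Conversely, if N ≡ 0 (mod 7) and N ≡ 0 (mod 4), then by the Chinese remainder theorem N ≡ 0 (mod 28). This is exactly N ≡ 0 (mod 28).

Both directions hold; the statement is true.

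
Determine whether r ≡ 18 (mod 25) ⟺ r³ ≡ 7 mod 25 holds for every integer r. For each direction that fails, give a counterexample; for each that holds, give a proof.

Both directions hold; the statement is true.

(→) Suppose r ≡ 18 (mod 25). Write r = 25j + 18. Then (25j + 18)³ = 15625j³ + 33750j² + 24300j + 5832 = 25(625j³ + 1350j² + 972j + 233) + 7, so r³ ≡ 7 (mod 25).

(←) Conversely, suppose r³ ≡ 7 (mod 25). The only residue r in {0, …, 24} with r³ ≡ 7 (mod 25) is r = 18, so r ≡ 18 (mod 25).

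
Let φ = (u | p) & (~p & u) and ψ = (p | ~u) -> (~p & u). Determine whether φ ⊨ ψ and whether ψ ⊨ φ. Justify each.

Equivalent; both directions hold.

(⇒) Assume the antecedent. If u is true, the antecedent forces (u = T, p = F), and (p | ~u) -> (~p & u) holds there. If u is false, the antecedent cannot hold. Either way (p | ~u) -> (~p & u) holds.

(⇐) Assume the antecedent. If u is true, the antecedent forces (u = T, p = F), and (u | p) & (~p & u) holds there. If u is false, the antecedent cannot hold. Either way (u | p) & (~p & u) holds.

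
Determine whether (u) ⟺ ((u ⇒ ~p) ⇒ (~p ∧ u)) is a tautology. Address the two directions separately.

(←) Assume the antecedent. If u is true, u reduces to true regardless of the other variables. If u is false, the antecedent cannot hold. Either way u holds.

(→) Assume the antecedent. If u is true, (u ⇒ ~p) ⇒ (~p ∧ u) reduces to true regardless of the other variables. If u is false, the antecedent cannot hold. Either way (u ⇒ ~p) ⇒ (~p ∧ u) holds.

The biconditional holds.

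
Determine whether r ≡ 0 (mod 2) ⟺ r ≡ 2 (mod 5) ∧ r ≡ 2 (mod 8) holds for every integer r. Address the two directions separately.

(→) This fails: r = 0 gives 0 ≡ 0 (mod 2) but 0 ≡ 0 (mod 5), so the conjunction on the right does not hold.

(←) Conversely, if r ≡ 2 (mod 5) and r ≡ 2 (mod 8), then by the Chinese remainder theorem r ≡ 2 (mod 40). Since 2 ≡ 0 (mod 2) and 2 ∣ 40, we get r ≡ 0 (mod 2).

Only the converse holds.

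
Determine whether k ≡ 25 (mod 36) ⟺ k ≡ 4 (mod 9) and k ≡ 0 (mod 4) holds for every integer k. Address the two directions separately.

Neither direction holds.

(→) This fails: k = 25 gives 25 ≡ 25 (mod 36) but 25 ≡ 7 (mod 9), so the conjunction on the right does not hold.

(←) This fails: k = 4 satisfies both congruences on the right (4 ≡ 4 mod 9 and 4 ≡ 0 mod 4) yet 4 ≡ 4 (mod 36), not 25.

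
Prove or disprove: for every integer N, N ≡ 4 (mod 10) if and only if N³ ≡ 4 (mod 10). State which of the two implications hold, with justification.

Both implications hold.

(→) Suppose N ≡ 4 (mod 10). Write N = 10j + 4. Then (10j + 4)³ = 1000j³ + 1200j² + 480j + 64 = 10(100j³ + 120j² + 48j + 6) + 4, so N³ ≡ 4 (mod 10).

(←) For the converse, argue contrapositively. If N ≢ 4 (mod 10), then N is congruent to one of 0, 1, 2, 3, 5, 6, 7, 8, 9 modulo 10, and these give N³ ≡ 0, 1, 8, 7, 5, 6, 3, 2, 9 respectively — never 4.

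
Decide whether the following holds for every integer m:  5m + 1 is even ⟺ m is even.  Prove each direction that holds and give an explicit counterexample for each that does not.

Neither direction holds.

Forward direction. This fails: m = 1 gives 5m + 1 = 6, which is even, but 1 is odd, not even.

Converse. This also fails: m = 2 is even, but 5m + 1 = 11 is odd, not even.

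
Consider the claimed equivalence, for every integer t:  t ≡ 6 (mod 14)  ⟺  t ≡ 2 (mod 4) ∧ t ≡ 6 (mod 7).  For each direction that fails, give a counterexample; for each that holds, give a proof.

Converse. If t ≡ 2 (mod 4) and t ≡ 6 (mod 7), then by the Chinese remainder theorem t ≡ 6 (mod 28). Since 6 ≡ 6 (mod 14) and 14 ∣ 28, we get t ≡ 6 (mod 14).

Forward direction. This fails: t = 20 gives 20 ≡ 6 (mod 14) but 20 ≡ 0 (mod 4), so the conjunction on the right does not hold.

(⇒) fails; (⇐) holds.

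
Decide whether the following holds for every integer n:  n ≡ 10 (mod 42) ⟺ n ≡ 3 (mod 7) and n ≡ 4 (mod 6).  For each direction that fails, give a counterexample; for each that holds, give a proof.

Equivalent; both directions hold.

(→) Suppose n ≡ 10 (mod 42); write n = 42j + 10. Since 7 ∣ 42, reducing mod 7 gives n ≡ 10 ≡ 3 (mod 7); since 6 ∣ 42, reducing mod 6 gives n ≡ 10 ≡ 4 (mod 6).

(←) Conversely, if n ≡ 3 (mod 7) and n ≡ 4 (mod 6), then by the Chinese remainder theorem n ≡ 10 (mod 42). This is exactly n ≡ 10 (mod 42).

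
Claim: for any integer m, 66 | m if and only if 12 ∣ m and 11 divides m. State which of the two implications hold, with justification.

(⇒) This fails: take m = 66. Certainly 66 ∣ 66, but 12 ∤ 66.

(⇐) Suppose 12 ∣ m and 11 ∣ m. Any common multiple of 12 and 11 is a multiple of their lcm; here gcd(12, 11) = 1, so lcm(12, 11) = 12·11 = 132, so 132 ∣ m. Since 66 ∣ 132, it follows that 66 ∣ m.

Only the converse holds.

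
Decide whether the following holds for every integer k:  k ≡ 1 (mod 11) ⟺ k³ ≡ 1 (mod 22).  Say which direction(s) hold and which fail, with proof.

(⇒) fails; (⇐) holds.

Forward direction. This fails: take k = 12. Then 12 ≡ 1 (mod 11), but 12³ = 1728 ≡ 12 (mod 22), not 1.

Converse. The residues r modulo 22 with r³ ≡ 1 (mod 22) are exactly {1}, and each is ≡ 1 (mod 11).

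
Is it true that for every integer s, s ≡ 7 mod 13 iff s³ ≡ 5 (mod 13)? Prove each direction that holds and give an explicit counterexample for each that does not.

Only the forward implication holds.

(⇒) Suppose s ≡ 7 mod 13. Write s = 13j + 7. Then (13j + 7)³ = 2197j³ + 3549j² + 1911j + 343 = 13(169j³ + 273j² + 147j + 26) + 5, so s³ ≡ 5 (mod 13).

(⇐) This fails: take s = 8. Then 8³ = 512 ≡ 5 (mod 13), yet 8 ≡ 8 (mod 13), not 7.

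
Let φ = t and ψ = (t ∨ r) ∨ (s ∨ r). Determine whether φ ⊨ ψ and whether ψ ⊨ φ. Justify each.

The forward direction holds; the converse fails.

[⇒] Assume the antecedent. If r is true, (t ∨ r) ∨ (s ∨ r) reduces to true regardless of the other variables. If r is false, the antecedent forces (r = F, s = F, t = T) or (r = F, s = T, t = T), and (t ∨ r) ∨ (s ∨ r) holds there. Either way (t ∨ r) ∨ (s ∨ r) holds.

[⇐] This fails. Under r = T, s = F, t = F, the left side is false but the right side is true.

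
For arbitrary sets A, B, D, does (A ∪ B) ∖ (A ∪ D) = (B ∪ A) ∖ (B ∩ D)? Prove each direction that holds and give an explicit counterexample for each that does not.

The sets are not equal: only the forward inclusion holds.

(⊆) Let x ∈ (A ∪ B) ∖ (A ∪ D). Then x ∈ B and x ∉ A, D, from which x ∈ (B ∪ A) ∖ (B ∩ D).

(⊇) This inclusion fails. Take A = {1}, B = ∅, D = ∅; then 1 ∈ (B ∪ A) ∖ (B ∩ D) but 1 ∉ (A ∪ B) ∖ (A ∪ D).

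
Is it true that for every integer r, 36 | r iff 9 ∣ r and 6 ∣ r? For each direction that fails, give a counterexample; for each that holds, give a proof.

(→) If 36 ∣ r, write r = 36q. Since 36 = 4·9, r = 9·(4q), so 9 ∣ r; and since 36 = 6·6, r = 6·(6q), so 6 ∣ r.

(←) This fails: take r = 18. Both 9 ∣ 18 and 6 ∣ 18, yet 18 is not a multiple of 36 (since 18 = 0·36 + 18), so 36 ∤ 18.

Only the forward implication holds.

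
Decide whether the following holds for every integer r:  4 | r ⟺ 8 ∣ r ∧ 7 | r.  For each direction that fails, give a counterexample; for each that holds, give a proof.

Only the reverse direction holds.

(⇒) This fails: take r = 4. Certainly 4 ∣ 4, but 8 ∤ 4.

(⇐) Suppose 8 ∣ r and 7 ∣ r. Any common multiple of 8 and 7 is a multiple of their lcm; here gcd(8, 7) = 1, so lcm(8, 7) = 8·7 = 56, so 56 ∣ r. Since 4 ∣ 56, it follows that 4 ∣ r.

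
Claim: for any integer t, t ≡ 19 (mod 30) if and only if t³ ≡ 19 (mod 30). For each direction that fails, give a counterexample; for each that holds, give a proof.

(⇐) Suppose t³ ≡ 19 (mod 30). The only residue r in {0, …, 29} with r³ ≡ 19 (mod 30) is r = 19, so t ≡ 19 (mod 30).

(⇒) Suppose t ≡ 19 (mod 30). Write t = 30j + 19. Then (30j + 19)³ = 27000j³ + 51300j² + 32490j + 6859 = 30(900j³ + 1710j² + 1083j + 228) + 19, so t³ ≡ 19 (mod 30).

Both directions hold.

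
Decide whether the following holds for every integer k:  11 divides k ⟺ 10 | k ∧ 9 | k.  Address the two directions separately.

Both directions fail.

(⇒) This fails: take k = 11. Certainly 11 ∣ 11, but 10 ∤ 11.

(⇐) This fails: take k = 90. Both 10 ∣ 90 and 9 ∣ 90, yet 90 is not a multiple of 11 (since 90 = 8·11 + 2), so 11 ∤ 90.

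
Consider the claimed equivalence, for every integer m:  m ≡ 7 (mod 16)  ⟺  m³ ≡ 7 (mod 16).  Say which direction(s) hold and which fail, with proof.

(⇒) Suppose m ≡ 7 (mod 16). Write m = 16j + 7. Then (16j + 7)³ = 4096j³ + 5376j² + 2352j + 343 = 16(256j³ + 336j² + 147j + 21) + 7, so m³ ≡ 7 (mod 16).

(⇐) Conversely, suppose m³ ≡ 7 (mod 16). The only residue r in {0, …, 15} with r³ ≡ 7 (mod 16) is r = 7, so m ≡ 7 (mod 16).

Both directions hold; the statement is true.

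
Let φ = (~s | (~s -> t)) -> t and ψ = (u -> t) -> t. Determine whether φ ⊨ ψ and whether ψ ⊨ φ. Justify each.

Forward direction. Assume the antecedent. If s is true, the antecedent forces (s = T, u = F, t = T) or (s = T, u = T, t = T), and (u -> t) -> t holds there. If s is false, the antecedent forces (s = F, u = F, t = T) or (s = F, u = T, t = T), and (u -> t) -> t holds there. Either way (u -> t) -> t holds.

Converse. This fails. Under s = F, u = T, t = F, the left side is false but the right side is true.

(⇒) holds; (⇐) fails.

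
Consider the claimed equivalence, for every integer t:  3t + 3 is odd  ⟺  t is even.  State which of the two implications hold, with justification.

(→) Suppose 3t + 3 is odd. Since 3 is odd, 3t and t have the same parity, so 3t + 3 ≡ t + 3 (mod 2). As 3 is odd, 3t + 3 is odd exactly when t is even. Thus t is even.

(←) Conversely, suppose t is even; write t = 2j. Then 3t + 3 = 3·(2j) + 3 = 2·3j + 3, which is odd.

Both implications hold.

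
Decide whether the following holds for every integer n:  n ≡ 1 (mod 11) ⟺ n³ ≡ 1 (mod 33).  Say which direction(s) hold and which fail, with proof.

Only the reverse direction holds.

(←) The residues r modulo 33 with r³ ≡ 1 (mod 33) are exactly {1}, and each is ≡ 1 (mod 11).

(→) This fails: take n = 12. Then 12 ≡ 1 (mod 11), but 12³ = 1728 ≡ 12 (mod 33), not 1.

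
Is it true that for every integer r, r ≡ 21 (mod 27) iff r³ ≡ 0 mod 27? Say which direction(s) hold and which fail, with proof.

(⇒) Suppose r ≡ 21 (mod 27). Write r = 27j + 21. Then (27j + 21)³ = 19683j³ + 45927j² + 35721j + 9261 = 27(729j³ + 1701j² + 1323j + 343) + 0, so r³ ≡ 0 (mod 27).

(⇐) This fails: take r = 0. Then 0³ = 0 ≡ 0 (mod 27), yet 0 ≡ 0 (mod 27), not 21.

Not equivalent: only (⇒) holds.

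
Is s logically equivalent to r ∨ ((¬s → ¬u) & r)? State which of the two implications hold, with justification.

(⇒) fails and (⇐) fails.

Forward direction. This fails. Under u = F, s = T, r = F, the left side is true but the right side is false.

Converse. This fails. Under u = F, s = F, r = T, the left side is false but the right side is true.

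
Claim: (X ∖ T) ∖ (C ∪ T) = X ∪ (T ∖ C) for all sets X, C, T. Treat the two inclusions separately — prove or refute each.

(⟸) This inclusion fails. Take X = {1}, C = {1}, T = ∅; then 1 ∈ X ∪ (T ∖ C) but 1 ∉ (X ∖ T) ∖ (C ∪ T).

(⟹) Let x ∈ (X ∖ T) ∖ (C ∪ T). Then x ∈ X and x ∉ C, T, from which x ∈ X ∪ (T ∖ C).

(⊆) holds; (⊇) fails.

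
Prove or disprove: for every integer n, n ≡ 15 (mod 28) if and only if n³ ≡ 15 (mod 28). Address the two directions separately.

(⇒) Suppose n ≡ 15 (mod 28). Write n = 28j + 15. Then (28j + 15)³ = 21952j³ + 35280j² + 18900j + 3375 = 28(784j³ + 1260j² + 675j + 120) + 15, so n³ ≡ 15 (mod 28).

(⇐) This fails: take n = 11. Then 11³ = 1331 ≡ 15 (mod 28), yet 11 ≡ 11 (mod 28), not 15.

Not equivalent: only (⇒) holds.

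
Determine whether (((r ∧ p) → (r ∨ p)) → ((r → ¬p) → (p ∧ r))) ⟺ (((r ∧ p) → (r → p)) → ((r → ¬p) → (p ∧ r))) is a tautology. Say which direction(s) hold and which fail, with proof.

(⟹) Assume the antecedent. If p is true, the antecedent forces (p = T, r = T), and the consequent holds there. If p is false, the antecedent cannot hold. Either way the consequent holds.

(⟸) Assume the antecedent. If p is true, the antecedent forces (p = T, r = T), and the consequent holds there. If p is false, the antecedent cannot hold. Either way the consequent holds.

Both directions hold.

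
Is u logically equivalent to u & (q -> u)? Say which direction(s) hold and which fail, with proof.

Converse. Assume the antecedent. If u is true, u reduces to true regardless of the other variables. If u is false, the antecedent cannot hold. Either way u holds.

Forward direction. Assume the antecedent. If u is true, u & (q -> u) reduces to true regardless of the other variables. If u is false, the antecedent cannot hold. Either way u & (q -> u) holds.

The biconditional holds.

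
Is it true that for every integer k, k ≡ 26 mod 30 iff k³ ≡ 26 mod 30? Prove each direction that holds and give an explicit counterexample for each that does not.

Both implications hold.

Forward direction. Suppose k ≡ 26 mod 30. Write k = 30j + 26. Then (30j + 26)³ = 27000j³ + 70200j² + 60840j + 17576 = 30(900j³ + 2340j² + 2028j + 585) + 26, so k³ ≡ 26 (mod 30).

Converse. Suppose k³ ≡ 26 (mod 30). The only residue r in {0, …, 29} with r³ ≡ 26 (mod 30) is r = 26, so k ≡ 26 (mod 30).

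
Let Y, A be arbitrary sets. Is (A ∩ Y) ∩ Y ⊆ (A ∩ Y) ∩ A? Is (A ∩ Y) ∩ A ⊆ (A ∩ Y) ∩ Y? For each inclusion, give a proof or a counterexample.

(⟹) Let x ∈ (A ∩ Y) ∩ Y. Then x ∈ Y ∩ A, from which x ∈ (A ∩ Y) ∩ A.

(⟸) Let x ∈ (A ∩ Y) ∩ A. Then x ∈ Y ∩ A, from which x ∈ (A ∩ Y) ∩ Y.

Both inclusions hold; the sets are equal.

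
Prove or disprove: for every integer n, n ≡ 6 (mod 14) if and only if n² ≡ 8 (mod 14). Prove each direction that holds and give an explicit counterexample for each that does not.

(⇒) holds; (⇐) fails.

Forward direction. Suppose n ≡ 6 (mod 14). Write n = 14j + 6. Then (14j + 6)² = 196j² + 168j + 36 = 14(14j² + 12j + 2) + 8, so n² ≡ 8 (mod 14).

Converse. This fails: take n = 8. Then 8² = 64 ≡ 8 (mod 14), yet 8 ≡ 8 (mod 14), not 6.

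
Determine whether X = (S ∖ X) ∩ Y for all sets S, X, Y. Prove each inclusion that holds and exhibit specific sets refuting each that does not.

(⟹) This inclusion fails. Take S = ∅, X = {1}, Y = ∅; then 1 ∈ X but 1 ∉ (S ∖ X) ∩ Y.

(⟸) This inclusion fails. Take S = {1}, X = ∅, Y = {1}; then 1 ∈ (S ∖ X) ∩ Y but 1 ∉ X.

(⊆) fails and (⊇) fails.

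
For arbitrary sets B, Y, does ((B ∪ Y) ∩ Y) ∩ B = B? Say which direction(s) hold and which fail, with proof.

(⊆) Let x ∈ ((B ∪ Y) ∩ Y) ∩ B. Then x ∈ B ∩ Y, from which x ∈ B.

(⊇) This inclusion fails. Take B = {1}, Y = ∅; then 1 ∈ B but 1 ∉ ((B ∪ Y) ∩ Y) ∩ B.

(⊆) holds; (⊇) fails.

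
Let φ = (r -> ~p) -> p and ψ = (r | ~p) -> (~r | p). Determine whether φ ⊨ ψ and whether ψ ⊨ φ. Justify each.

Only the forward direction holds.

(→) Assume the antecedent. If p is true, (r | ~p) -> (~r | p) reduces to true regardless of the other variables. If p is false, the antecedent cannot hold. Either way (r | ~p) -> (~r | p) holds.

(←) This fails. Under p = F, r = F, the left side is false but the right side is true.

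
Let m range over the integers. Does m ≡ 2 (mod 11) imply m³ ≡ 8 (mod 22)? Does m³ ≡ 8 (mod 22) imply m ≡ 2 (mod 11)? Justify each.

(←) The residues r modulo 22 with r³ ≡ 8 (mod 22) are exactly {2}, and each is ≡ 2 (mod 11).

(→) This fails: take m = 13. Then 13 ≡ 2 (mod 11), but 13³ = 2197 ≡ 19 (mod 22), not 8.

Only the reverse direction holds.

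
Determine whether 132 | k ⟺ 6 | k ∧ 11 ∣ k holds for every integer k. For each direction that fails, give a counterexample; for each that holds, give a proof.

Not equivalent: only (⇒) holds.

(⟸) This fails: take k = 66. Both 6 ∣ 66 and 11 ∣ 66, yet 66 is not a multiple of 132 (since 66 = 0·132 + 66), so 132 ∤ 66.

(⟹) If 132 ∣ k, write k = 132q. Since 132 = 22·6, k = 6·(22q), so 6 ∣ k; and since 132 = 12·11, k = 11·(12q), so 11 ∣ k.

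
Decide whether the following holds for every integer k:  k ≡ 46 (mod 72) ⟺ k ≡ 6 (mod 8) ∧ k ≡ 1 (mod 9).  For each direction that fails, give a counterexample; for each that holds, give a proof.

[⇒] Suppose k ≡ 46 (mod 72); write k = 72j + 46. Since 8 ∣ 72, reducing mod 8 gives k ≡ 46 ≡ 6 (mod 8); since 9 ∣ 72, reducing mod 9 gives k ≡ 46 ≡ 1 (mod 9).

[⇐] Conversely, if k ≡ 6 (mod 8) and k ≡ 1 (mod 9), then by the Chinese remainder theorem k ≡ 46 (mod 72). This is exactly k ≡ 46 (mod 72).

Equivalent; both directions hold.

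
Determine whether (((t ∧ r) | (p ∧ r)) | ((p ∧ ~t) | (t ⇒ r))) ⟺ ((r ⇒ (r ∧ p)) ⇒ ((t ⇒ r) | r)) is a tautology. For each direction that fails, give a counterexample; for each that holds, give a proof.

Converse. Assume the antecedent. If r is true, the consequent reduces to true regardless of the other variables. If r is false, the antecedent forces (p = F, r = F, t = F) or (p = T, r = F, t = F), and the consequent holds there. Either way the consequent holds.

Forward direction. Assume the antecedent. If r is true, (r ⇒ (r ∧ p)) ⇒ ((t ⇒ r) | r) reduces to true regardless of the other variables. If r is false, the antecedent forces (p = F, r = F, t = F) or (p = T, r = F, t = F), and (r ⇒ (r ∧ p)) ⇒ ((t ⇒ r) | r) holds there. Either way (r ⇒ (r ∧ p)) ⇒ ((t ⇒ r) | r) holds.

Both directions hold.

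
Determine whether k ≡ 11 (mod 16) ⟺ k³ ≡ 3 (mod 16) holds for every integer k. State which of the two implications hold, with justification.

Both directions hold.

(→) Suppose k ≡ 11 (mod 16). Write k = 16j + 11. Then (16j + 11)³ = 4096j³ + 8448j² + 5808j + 1331 = 16(256j³ + 528j² + 363j + 83) + 3, so k³ ≡ 3 (mod 16).

(←) Conversely, suppose k³ ≡ 3 (mod 16). The only residue r in {0, …, 15} with r³ ≡ 3 (mod 16) is r = 11, so k ≡ 11 (mod 16).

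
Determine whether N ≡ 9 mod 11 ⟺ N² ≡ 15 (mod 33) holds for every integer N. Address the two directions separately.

Forward direction. This fails: take N = 20. Then 20 ≡ 9 (mod 11), but 20² = 400 ≡ 4 (mod 33), not 15.

Converse. This fails: take N = 24. Then 24² = 576 ≡ 15 (mod 33), yet 24 ≡ 2 (mod 11), not 9.

(⇒) fails and (⇐) fails.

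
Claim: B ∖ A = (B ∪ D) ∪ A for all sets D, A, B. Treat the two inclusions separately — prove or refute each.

Forward inclusion. Let x ∈ B ∖ A. Then either x ∈ B and x ∉ D, A; or x ∈ D ∩ B and x ∉ A. In each case x ∈ (B ∪ D) ∪ A, so B ∖ A ⊆ (B ∪ D) ∪ A.

Reverse inclusion. This inclusion fails. Take D = {1}, A = ∅, B = ∅; then 1 ∈ (B ∪ D) ∪ A but 1 ∉ B ∖ A.

Only the forward inclusion holds.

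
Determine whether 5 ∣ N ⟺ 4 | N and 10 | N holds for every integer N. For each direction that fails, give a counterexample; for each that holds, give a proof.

(⇒) fails; (⇐) holds.

[⇒] This fails: take N = 5. Certainly 5 ∣ 5, but 4 ∤ 5.

[⇐] Suppose 4 ∣ N and 10 ∣ N. Any common multiple of 4 and 10 is a multiple of their lcm; here lcm(4, 10) = 4·10/gcd(4, 10) = 40/2 = 20, so 20 ∣ N. Since 5 ∣ 20, it follows that 5 ∣ N.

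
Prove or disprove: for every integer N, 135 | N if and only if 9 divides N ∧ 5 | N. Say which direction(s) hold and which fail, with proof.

(⟹) If 135 ∣ N, write N = 135q. Since 135 = 15·9, N = 9·(15q), so 9 ∣ N; and since 135 = 27·5, N = 5·(27q), so 5 ∣ N.

(⟸) This fails: take N = 45. Both 9 ∣ 45 and 5 ∣ 45, yet 45 is not a multiple of 135 (since 45 = 0·135 + 45), so 135 ∤ 45.

Only the forward direction holds.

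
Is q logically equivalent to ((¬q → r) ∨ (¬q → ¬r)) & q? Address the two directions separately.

Both directions hold; the statement is true.

Forward direction. Assume the antecedent. If r is true, the antecedent forces (r = T, q = T), and ((¬q → r) ∨ (¬q → ¬r)) & q holds there. If r is false, the antecedent forces (r = F, q = T), and ((¬q → r) ∨ (¬q → ¬r)) & q holds there. Either way ((¬q → r) ∨ (¬q → ¬r)) & q holds.

Converse. Assume the antecedent. If r is true, the antecedent forces (r = T, q = T), and q holds there. If r is false, the antecedent forces (r = F, q = T), and q holds there. Either way q holds.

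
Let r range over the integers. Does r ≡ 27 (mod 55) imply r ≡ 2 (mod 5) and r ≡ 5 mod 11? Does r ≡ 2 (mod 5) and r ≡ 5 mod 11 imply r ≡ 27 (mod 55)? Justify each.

(⟹) Suppose r ≡ 27 (mod 55); write r = 55j + 27. Since 5 ∣ 55, reducing mod 5 gives r ≡ 27 ≡ 2 (mod 5); since 11 ∣ 55, reducing mod 11 gives r ≡ 27 ≡ 5 (mod 11).

(⟸) Conversely, if r ≡ 2 (mod 5) and r ≡ 5 (mod 11), then by the Chinese remainder theorem r ≡ 27 (mod 55). This is exactly r ≡ 27 (mod 55).

Equivalent; both directions hold.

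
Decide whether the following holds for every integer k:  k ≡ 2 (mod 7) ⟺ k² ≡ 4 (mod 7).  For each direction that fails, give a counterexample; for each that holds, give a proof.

(⇒) Suppose k ≡ 2 (mod 7). Write k = 7j + 2. Then (7j + 2)² = 49j² + 28j + 4 = 7(7j² + 4j) + 4, so k² ≡ 4 (mod 7).

(⇐) This fails: take k = 5. Then 5² = 25 ≡ 4 (mod 7), yet 5 ≡ 5 (mod 7), not 2.

Not equivalent: only (⇒) holds.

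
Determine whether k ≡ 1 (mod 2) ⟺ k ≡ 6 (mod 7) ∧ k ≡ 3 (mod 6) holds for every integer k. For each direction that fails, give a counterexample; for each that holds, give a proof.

(⇒) fails; (⇐) holds.

[⇒] This fails: k = 1 gives 1 ≡ 1 (mod 2) but 1 ≡ 1 (mod 7), so the conjunction on the right does not hold.

[⇐] Conversely, if k ≡ 6 (mod 7) and k ≡ 3 (mod 6), then by the Chinese remainder theorem k ≡ 27 (mod 42). Since 27 ≡ 1 (mod 2) and 2 ∣ 42, we get k ≡ 1 (mod 2).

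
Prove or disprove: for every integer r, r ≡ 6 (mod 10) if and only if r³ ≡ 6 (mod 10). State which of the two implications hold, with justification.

Forward direction. Suppose r ≡ 6 (mod 10). Write r = 10j + 6. Then (10j + 6)³ = 1000j³ + 1800j² + 1080j + 216 = 10(100j³ + 180j² + 108j + 21) + 6, so r³ ≡ 6 (mod 10).

Converse. For the converse, argue contrapositively. If r ≢ 6 (mod 10), then r is congruent to one of 0, 1, 2, 3, 4, 5, 7, 8, 9 modulo 10, and these give r³ ≡ 0, 1, 8, 7, 4, 5, 3, 2, 9 respectively — never 6.

Both directions hold.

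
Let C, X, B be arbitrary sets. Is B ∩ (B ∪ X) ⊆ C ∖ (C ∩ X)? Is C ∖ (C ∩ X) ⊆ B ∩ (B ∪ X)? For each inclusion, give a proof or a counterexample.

Neither inclusion holds.

(⟹) This inclusion fails. Take C = ∅, X = ∅, B = {1}; then 1 ∈ B ∩ (B ∪ X) but 1 ∉ C ∖ (C ∩ X).

(⟸) This inclusion fails. Take C = {1}, X = ∅, B = ∅; then 1 ∈ C ∖ (C ∩ X) but 1 ∉ B ∩ (B ∪ X).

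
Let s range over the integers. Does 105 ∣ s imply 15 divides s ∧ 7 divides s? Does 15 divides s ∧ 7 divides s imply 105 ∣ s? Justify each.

(→) If 105 ∣ s, write s = 105q. Since 105 = 7·15, s = 15·(7q), so 15 ∣ s; and since 105 = 15·7, s = 7·(15q), so 7 ∣ s.

(←) Suppose 15 ∣ s and 7 ∣ s. Any common multiple of 15 and 7 is a multiple of their lcm; here gcd(15, 7) = 1, so lcm(15, 7) = 15·7 = 105, so 105 ∣ s.

The biconditional holds.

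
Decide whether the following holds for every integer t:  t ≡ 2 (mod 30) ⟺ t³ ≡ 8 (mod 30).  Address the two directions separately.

(→) Suppose t ≡ 2 (mod 30). Write t = 30j + 2. Then (30j + 2)³ = 27000j³ + 5400j² + 360j + 8 = 30(900j³ + 180j² + 12j) + 8, so t³ ≡ 8 (mod 30).

(←) Conversely, suppose t³ ≡ 8 (mod 30). The only residue r in {0, …, 29} with r³ ≡ 8 (mod 30) is r = 2, so t ≡ 2 (mod 30).

Both directions hold; the statement is true.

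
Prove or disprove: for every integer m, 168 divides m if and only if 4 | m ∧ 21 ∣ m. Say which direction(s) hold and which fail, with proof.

Forward direction. If 168 ∣ m, write m = 168q. Since 168 = 42·4, m = 4·(42q), so 4 ∣ m; and since 168 = 8·21, m = 21·(8q), so 21 ∣ m.

Converse. This fails: take m = 84. Both 4 ∣ 84 and 21 ∣ 84, yet 84 is not a multiple of 168 (since 84 = 0·168 + 84), so 168 ∤ 84.

Only the forward implication holds.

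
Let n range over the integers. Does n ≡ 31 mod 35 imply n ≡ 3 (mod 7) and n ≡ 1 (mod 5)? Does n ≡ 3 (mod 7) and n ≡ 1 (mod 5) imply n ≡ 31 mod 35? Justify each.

(→) Suppose n ≡ 31 (mod 35); write n = 35j + 31. Since 7 ∣ 35, reducing mod 7 gives n ≡ 31 ≡ 3 (mod 7); since 5 ∣ 35, reducing mod 5 gives n ≡ 31 ≡ 1 (mod 5).

(←) Conversely, if n ≡ 3 (mod 7) and n ≡ 1 (mod 5), then by the Chinese remainder theorem n ≡ 31 (mod 35). This is exactly n ≡ 31 (mod 35).

Both implications hold.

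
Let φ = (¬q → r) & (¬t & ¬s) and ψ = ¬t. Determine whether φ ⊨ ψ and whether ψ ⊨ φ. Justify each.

Forward direction. Assume the antecedent. If r is true, the antecedent forces (r = T, q = F, s = F, t = F) or (r = T, q = T, s = F, t = F), and ¬t holds there. If r is false, the antecedent forces (r = F, q = T, s = F, t = F), and ¬t holds there. Either way ¬t holds.

Converse. This fails. Under r = F, q = F, s = F, t = F, the left side is false but the right side is true.

Only the forward implication holds.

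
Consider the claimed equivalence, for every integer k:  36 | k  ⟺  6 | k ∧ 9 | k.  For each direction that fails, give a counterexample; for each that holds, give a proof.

[⇐] This fails: take k = 18. Both 6 ∣ 18 and 9 ∣ 18, yet 18 is not a multiple of 36 (since 18 = 0·36 + 18), so 36 ∤ 18.

[⇒] If 36 ∣ k, write k = 36q. Since 36 = 6·6, k = 6·(6q), so 6 ∣ k; and since 36 = 4·9, k = 9·(4q), so 9 ∣ k.

Only the forward direction holds.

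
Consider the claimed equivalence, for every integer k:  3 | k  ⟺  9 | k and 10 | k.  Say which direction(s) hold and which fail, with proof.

(⇒) fails; (⇐) holds.

Converse. Suppose 9 ∣ k and 10 ∣ k. Any common multiple of 9 and 10 is a multiple of their lcm; here gcd(9, 10) = 1, so lcm(9, 10) = 9·10 = 90, so 90 ∣ k. Since 3 ∣ 90, it follows that 3 ∣ k.

Forward direction. This fails: take k = 3. Certainly 3 ∣ 3, but 9 ∤ 3.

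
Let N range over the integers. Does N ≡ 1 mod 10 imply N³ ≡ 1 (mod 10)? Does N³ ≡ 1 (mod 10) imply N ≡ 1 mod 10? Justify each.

Equivalent; both directions hold.

Forward direction. Suppose N ≡ 1 mod 10. Write N = 10j + 1. Then (10j + 1)³ = 1000j³ + 300j² + 30j + 1 = 10(100j³ + 30j² + 3j) + 1, so N³ ≡ 1 (mod 10).

Converse. For the converse, argue contrapositively. If N ≢ 1 (mod 10), then N is congruent to one of 0, 2, 3, 4, 5, 6, 7, 8, 9 modulo 10, and these give N³ ≡ 0, 8, 7, 4, 5, 6, 3, 2, 9 respectively — never 1.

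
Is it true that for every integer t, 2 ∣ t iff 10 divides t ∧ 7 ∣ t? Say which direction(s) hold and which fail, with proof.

(⇒) fails; (⇐) holds.

[⇒] This fails: take t = 2. Certainly 2 ∣ 2, but 10 ∤ 2.

[⇐] Suppose 10 ∣ t and 7 ∣ t. Any common multiple of 10 and 7 is a multiple of their lcm; here gcd(10, 7) = 1, so lcm(10, 7) = 10·7 = 70, so 70 ∣ t. Since 2 ∣ 70, it follows that 2 ∣ t.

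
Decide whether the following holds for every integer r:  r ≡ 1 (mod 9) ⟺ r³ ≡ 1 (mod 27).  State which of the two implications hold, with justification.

Both directions hold; the statement is true.

(⟹) Suppose r ≡ 1 (mod 9). Working modulo 27, r ∈ {1, 10, 19}; for each such r, r³ ≡ 1 (mod 27).

(⟸) Conversely, the residues r modulo 27 with r³ ≡ 1 (mod 27) are exactly {1, 10, 19}, and each is ≡ 1 (mod 9).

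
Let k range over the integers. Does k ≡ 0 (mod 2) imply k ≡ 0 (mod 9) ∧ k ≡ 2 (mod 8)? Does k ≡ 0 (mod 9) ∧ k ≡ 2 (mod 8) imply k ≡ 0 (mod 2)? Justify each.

(←) If k ≡ 0 (mod 9) and k ≡ 2 (mod 8), then by the Chinese remainder theorem k ≡ 18 (mod 72). Since 18 ≡ 0 (mod 2) and 2 ∣ 72, we get k ≡ 0 (mod 2).

(→) This fails: k = 0 gives 0 ≡ 0 (mod 2) but 0 ≡ 0 (mod 8), so the conjunction on the right does not hold.

Only the converse holds.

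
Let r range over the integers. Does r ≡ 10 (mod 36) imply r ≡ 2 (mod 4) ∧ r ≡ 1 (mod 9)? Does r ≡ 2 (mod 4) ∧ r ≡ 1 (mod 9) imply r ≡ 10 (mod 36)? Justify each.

Converse. If r ≡ 2 (mod 4) and r ≡ 1 (mod 9), then by the Chinese remainder theorem r ≡ 10 (mod 36). This is exactly r ≡ 10 (mod 36).

Forward direction. Suppose r ≡ 10 (mod 36); write r = 36j + 10. Since 4 ∣ 36, reducing mod 4 gives r ≡ 10 ≡ 2 (mod 4); since 9 ∣ 36, reducing mod 9 gives r ≡ 10 ≡ 1 (mod 9).

Equivalent; both directions hold.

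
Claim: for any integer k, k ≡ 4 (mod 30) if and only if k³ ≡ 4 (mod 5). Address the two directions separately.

(⇒) holds; (⇐) fails.

[⇒] Suppose k ≡ 4 (mod 30). Then k³ ≡ 4³ = 64 (mod 30), and since 5 ∣ 30, also k³ ≡ 4 (mod 5).

[⇐] This fails: take k = 9. Then 9³ = 729 ≡ 4 (mod 5), yet 9 ≡ 9 (mod 30), not 4.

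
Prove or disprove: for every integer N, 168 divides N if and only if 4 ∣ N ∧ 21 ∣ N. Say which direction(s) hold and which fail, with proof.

Not equivalent: only (⇒) holds.

(⟹) If 168 ∣ N, write N = 168q. Since 168 = 42·4, N = 4·(42q), so 4 ∣ N; and since 168 = 8·21, N = 21·(8q), so 21 ∣ N.

(⟸) This fails: take N = 84. Both 4 ∣ 84 and 21 ∣ 84, yet 84 is not a multiple of 168 (since 84 = 0·168 + 84), so 168 ∤ 84.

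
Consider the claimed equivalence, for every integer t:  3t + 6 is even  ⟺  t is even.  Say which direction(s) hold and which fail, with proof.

[⇒] Suppose 3t + 6 is even. Since 3 is odd, 3t and t have the same parity, so 3t + 6 ≡ t + 6 (mod 2). As 6 is even, 3t + 6 is even exactly when t is even. Thus t is even.

[⇐] Conversely, suppose t is even; write t = 2j. Then 3t + 6 = 3·(2j) + 6 = 2·3j + 6, which is even.

The biconditional holds.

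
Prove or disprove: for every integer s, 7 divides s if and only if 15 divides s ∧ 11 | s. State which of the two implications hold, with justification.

Neither direction holds.

Forward direction. This fails: take s = 7. Certainly 7 ∣ 7, but 15 ∤ 7.

Converse. This fails: take s = 165. Both 15 ∣ 165 and 11 ∣ 165, yet 165 is not a multiple of 7 (since 165 = 23·7 + 4), so 7 ∤ 165.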